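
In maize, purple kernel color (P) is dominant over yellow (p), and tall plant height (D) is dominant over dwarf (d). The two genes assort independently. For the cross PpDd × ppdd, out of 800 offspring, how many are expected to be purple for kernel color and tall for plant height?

Dihybrid cross PpDd × ppdd — consider each gene separately:
kernel color: Pp × pp → 2 Pp, 2 pp → 2 P_ : 2 pp (out of 4)
plant height: Dd × dd → 2 Dd, 2 dd → 2 D_ : 2 dd (out of 4)
Looking for: purple (P_) and tall (D_)
P(purple) = 2/4, P(tall) = 2/4
P(both) = 2/4 × 2/4 = 4/16 = 1/4
Expected count = 1/4 × 800 = 200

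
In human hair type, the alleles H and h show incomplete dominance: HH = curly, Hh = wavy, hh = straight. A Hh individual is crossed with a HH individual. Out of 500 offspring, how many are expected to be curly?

Punnett square for Hh × HH:
Offspring genotypes: 2 HH, 2 Hh
Phenotype counts: 2 curly, 2 wavy
curly: 2 out of 4 → fraction 1/2
Expected count = 1/2 × 500 = 250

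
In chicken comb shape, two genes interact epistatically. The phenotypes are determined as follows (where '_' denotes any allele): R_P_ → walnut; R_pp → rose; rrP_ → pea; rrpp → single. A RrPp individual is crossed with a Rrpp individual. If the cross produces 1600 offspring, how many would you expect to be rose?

Cross: RrPp × Rrpp — consider each gene separately:
R gene: Rr × Rr → 1 RR, 2 Rr, 1 rr → 3 R_ : 1 rr (out of 4)
P gene: Pp × pp → 2 Pp, 2 pp → 2 P_ : 2 pp (out of 4)
Genotype classes (out of 4 × 4 = 16): R_P_ = 3×2 = 6; R_pp = 3×2 = 6; rrP_ = 1×2 = 2; rrpp = 1×2 = 2
Apply the phenotype rules: R_P_ (6) → walnut; R_pp (6) → rose; rrP_ (2) → pea; rrpp (2) → single
Phenotype counts (out of 16): 6 walnut, 6 rose, 2 pea, 2 single
rose: 6 out of 16 → fraction 3/8
Expected count = 3/8 × 1600 = 600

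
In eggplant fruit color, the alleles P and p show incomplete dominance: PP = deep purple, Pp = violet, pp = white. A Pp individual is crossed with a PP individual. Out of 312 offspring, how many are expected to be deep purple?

Punnett square for Pp × PP:
Offspring genotypes: 2 PP, 2 Pp
Phenotype counts: 2 deep purple, 2 violet
deep purple: 2 out of 4 → fraction 1/2
Expected count = 1/2 × 312 = 156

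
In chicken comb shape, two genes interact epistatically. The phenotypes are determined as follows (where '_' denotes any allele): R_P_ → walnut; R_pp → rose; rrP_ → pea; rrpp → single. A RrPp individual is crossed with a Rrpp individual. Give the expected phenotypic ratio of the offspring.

Cross: RrPp × Rrpp — consider each gene separately:
R gene: Rr × Rr → 1 RR, 2 Rr, 1 rr → 3 R_ : 1 rr (out of 4)
P gene: Pp × pp → 2 Pp, 2 pp → 2 P_ : 2 pp (out of 4)
Genotype classes (out of 4 × 4 = 16): R_P_ = 3×2 = 6; R_pp = 3×2 = 6; rrP_ = 1×2 = 2; rrpp = 1×2 = 2
Apply the phenotype rules: R_P_ (6) → walnut; R_pp (6) → rose; rrP_ (2) → pea; rrpp (2) → single
Phenotype counts (out of 16): 6 walnut, 6 rose, 2 pea, 2 single
Ratio: 3 walnut : 3 rose : 1 pea : 1 single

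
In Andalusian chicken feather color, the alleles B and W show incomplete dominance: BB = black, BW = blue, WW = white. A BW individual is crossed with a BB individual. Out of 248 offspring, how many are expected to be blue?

Punnett square for BW × BB:
Offspring genotypes: 2 BB, 2 BW
Phenotype counts: 2 black, 2 blue
blue: 2 out of 4 → fraction 1/2
Expected count = 1/2 × 248 = 124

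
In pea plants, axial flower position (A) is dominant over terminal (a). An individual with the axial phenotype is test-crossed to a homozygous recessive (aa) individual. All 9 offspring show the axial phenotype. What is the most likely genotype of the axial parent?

Test cross: ? × aa
All offspring are axial.
If the unknown parent were heterozygous (Aa), about half of 9 offspring would be terminal; none are. The unknown parent is most likely homozygous dominant (AA).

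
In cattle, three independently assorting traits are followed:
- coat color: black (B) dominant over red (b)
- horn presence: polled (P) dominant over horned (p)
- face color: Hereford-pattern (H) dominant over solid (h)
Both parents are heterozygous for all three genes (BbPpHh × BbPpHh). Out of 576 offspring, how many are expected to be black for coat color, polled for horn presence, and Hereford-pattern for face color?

Trihybrid cross: BbPpHh × BbPpHh
Each trait segregates independently with a 3:1 phenotypic ratio, so each gene contributes 3/4 (dominant) or 1/4 (recessive).
Target: black (coat color), polled (horn presence), Hereford-pattern (face color)
Probability = product of independent per-trait probabilities
= 3/4 × 3/4 × 3/4 = 27/64
Expected count = 27/64 × 576 = 243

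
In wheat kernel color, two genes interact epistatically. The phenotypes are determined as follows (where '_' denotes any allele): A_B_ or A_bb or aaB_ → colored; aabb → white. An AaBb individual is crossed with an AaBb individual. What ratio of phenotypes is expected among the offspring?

Cross: AaBb × AaBb — consider each gene separately:
A gene: Aa × Aa → 1 AA, 2 Aa, 1 aa → 3 A_ : 1 aa (out of 4)
B gene: Bb × Bb → 1 BB, 2 Bb, 1 bb → 3 B_ : 1 bb (out of 4)
Genotype classes (out of 4 × 4 = 16): A_B_ = 3×3 = 9; A_bb = 3×1 = 3; aaB_ = 1×3 = 3; aabb = 1×1 = 1
Apply the phenotype rules: A_B_ (9) + A_bb (3) + aaB_ (3) → colored; aabb (1) → white
Phenotype counts (out of 16): 15 colored, 1 white
Ratio: 15 colored : 1 white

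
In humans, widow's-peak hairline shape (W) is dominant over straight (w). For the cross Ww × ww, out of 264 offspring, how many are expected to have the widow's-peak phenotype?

Punnett square for Ww × ww:
Offspring genotypes: 2 Ww, 2 ww
Total offspring: 4
Count with target: 2
Probability: 2/4 = 1/2
Expected count = 1/2 × 264 = 132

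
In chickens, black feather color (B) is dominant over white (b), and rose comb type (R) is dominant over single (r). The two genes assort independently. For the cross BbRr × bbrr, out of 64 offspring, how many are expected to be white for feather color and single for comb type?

Dihybrid cross BbRr × bbrr — consider each gene separately:
feather color: Bb × bb → 2 Bb, 2 bb → 2 B_ : 2 bb (out of 4)
comb type: Rr × rr → 2 Rr, 2 rr → 2 R_ : 2 rr (out of 4)
Looking for: white (bb) and single (rr)
P(white) = 2/4, P(single) = 2/4
P(both) = 2/4 × 2/4 = 4/16 = 1/4
Expected count = 1/4 × 64 = 16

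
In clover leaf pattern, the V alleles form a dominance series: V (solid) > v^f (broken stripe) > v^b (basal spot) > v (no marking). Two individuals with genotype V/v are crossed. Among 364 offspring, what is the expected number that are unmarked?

Cross: V/v × V/v
Allele dominance: V > v^f > v^b > v
Offspring genotypes: 1 V/V, 2 V/v, 1 v/v
Phenotype counts: 3 solid, 1 unmarked
unmarked: 1 out of 4 → fraction 1/4
Expected count = 1/4 × 364 = 91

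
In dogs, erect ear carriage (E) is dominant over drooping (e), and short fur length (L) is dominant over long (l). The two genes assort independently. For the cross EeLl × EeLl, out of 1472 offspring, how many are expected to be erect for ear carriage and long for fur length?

Dihybrid cross EeLl × EeLl — consider each gene separately:
ear carriage: Ee × Ee → 1 EE, 2 Ee, 1 ee → 3 E_ : 1 ee (out of 4)
fur length: Ll × Ll → 1 LL, 2 Ll, 1 ll → 3 L_ : 1 ll (out of 4)
Looking for: erect (E_) and long (ll)
P(erect) = 3/4, P(long) = 1/4
P(both) = 3/4 × 1/4 = 3/16
Expected count = 3/16 × 1472 = 276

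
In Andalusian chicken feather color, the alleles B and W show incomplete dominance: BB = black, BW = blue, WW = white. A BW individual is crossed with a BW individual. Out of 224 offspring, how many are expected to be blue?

Punnett square for BW × BW:
Offspring genotypes: 1 BB, 2 BW, 1 WW
Phenotype counts: 1 black, 2 blue, 1 white
blue: 2 out of 4 → fraction 1/2
Expected count = 1/2 × 224 = 112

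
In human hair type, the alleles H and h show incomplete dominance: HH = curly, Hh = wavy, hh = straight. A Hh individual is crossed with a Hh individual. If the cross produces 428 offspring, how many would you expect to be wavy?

Punnett square for Hh × Hh:
Offspring genotypes: 1 HH, 2 Hh, 1 hh
Phenotype counts: 1 curly, 2 wavy, 1 straight
wavy: 2 out of 4 → fraction 1/2
Expected count = 1/2 × 428 = 214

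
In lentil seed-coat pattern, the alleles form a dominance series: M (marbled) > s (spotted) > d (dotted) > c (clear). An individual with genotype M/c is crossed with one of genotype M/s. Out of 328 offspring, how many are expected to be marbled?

Cross: M/c × M/s
Allele dominance: M > s > d > c
Offspring genotypes: 1 M/M, 1 M/s, 1 M/c, 1 s/c
Phenotype counts: 3 marbled, 1 spotted
marbled: 3 out of 4 → fraction 3/4
Expected count = 3/4 × 328 = 246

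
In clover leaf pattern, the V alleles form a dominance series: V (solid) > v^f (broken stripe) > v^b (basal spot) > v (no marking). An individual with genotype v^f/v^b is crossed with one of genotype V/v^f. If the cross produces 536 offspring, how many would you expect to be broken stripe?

Cross: v^f/v^b × V/v^f
Allele dominance: V > v^f > v^b > v
Offspring genotypes: 1 V/v^f, 1 v^f/v^f, 1 V/v^b, 1 v^f/v^b
Phenotype counts: 2 solid, 2 broken stripe
broken stripe: 2 out of 4 → fraction 1/2
Expected count = 1/2 × 536 = 268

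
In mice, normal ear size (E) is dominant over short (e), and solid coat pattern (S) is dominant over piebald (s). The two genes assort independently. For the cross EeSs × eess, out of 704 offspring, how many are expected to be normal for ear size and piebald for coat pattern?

Dihybrid cross EeSs × eess — consider each gene separately:
ear size: Ee × ee → 2 Ee, 2 ee → 2 E_ : 2 ee (out of 4)
coat pattern: Ss × ss → 2 Ss, 2 ss → 2 S_ : 2 ss (out of 4)
Looking for: normal (E_) and piebald (ss)
P(normal) = 2/4, P(piebald) = 2/4
P(both) = 2/4 × 2/4 = 4/16 = 1/4
Expected count = 1/4 × 704 = 176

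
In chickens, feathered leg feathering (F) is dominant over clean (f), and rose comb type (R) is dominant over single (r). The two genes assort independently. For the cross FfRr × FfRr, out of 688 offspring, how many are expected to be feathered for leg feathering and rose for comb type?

Dihybrid cross FfRr × FfRr — consider each gene separately:
leg feathering: Ff × Ff → 1 FF, 2 Ff, 1 ff → 3 F_ : 1 ff (out of 4)
comb type: Rr × Rr → 1 RR, 2 Rr, 1 rr → 3 R_ : 1 rr (out of 4)
Looking for: feathered (F_) and rose (R_)
P(feathered) = 3/4, P(rose) = 3/4
P(both) = 3/4 × 3/4 = 9/16
Expected count = 9/16 × 688 = 387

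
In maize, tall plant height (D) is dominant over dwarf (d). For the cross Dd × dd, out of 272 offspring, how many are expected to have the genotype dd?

Punnett square for Dd × dd:
Offspring genotypes: 2 Dd, 2 dd
Total offspring: 4
Count with target: 2
Probability: 2/4 = 1/2
Expected count = 1/2 × 272 = 136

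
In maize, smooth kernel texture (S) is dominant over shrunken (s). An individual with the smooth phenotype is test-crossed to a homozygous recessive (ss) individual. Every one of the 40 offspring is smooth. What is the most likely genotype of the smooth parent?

Test cross: ? × ss
All offspring are smooth.
If the unknown parent were heterozygous (Ss), about half of 40 offspring would be shrunken; none are. The unknown parent is most likely homozygous dominant (SS).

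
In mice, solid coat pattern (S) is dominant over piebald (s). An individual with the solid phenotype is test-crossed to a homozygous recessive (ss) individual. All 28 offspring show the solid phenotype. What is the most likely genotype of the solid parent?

Test cross: ? × ss
All offspring are solid.
If the unknown parent were heterozygous (Ss), about half of 28 offspring would be piebald; none are. The unknown parent is most likely homozygous dominant (SS).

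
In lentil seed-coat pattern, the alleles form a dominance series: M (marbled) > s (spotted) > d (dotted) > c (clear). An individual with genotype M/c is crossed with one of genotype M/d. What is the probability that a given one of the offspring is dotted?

Cross: M/c × M/d
Allele dominance: M > s > d > c
Offspring genotypes: 1 M/M, 1 M/d, 1 M/c, 1 d/c
Phenotype counts: 3 marbled, 1 dotted
dotted: 1 out of 4
Probability: 1/4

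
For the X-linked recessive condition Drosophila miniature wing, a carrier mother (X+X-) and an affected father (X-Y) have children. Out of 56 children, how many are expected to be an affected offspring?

Cross: X+X- × X-Y
Offspring: 1 X+X-, 1 X+Y, 1 X-X-, 1 X-Y
Probability of an affected offspring: 2/4 = 1/2
Expected count = 1/2 × 56 = 28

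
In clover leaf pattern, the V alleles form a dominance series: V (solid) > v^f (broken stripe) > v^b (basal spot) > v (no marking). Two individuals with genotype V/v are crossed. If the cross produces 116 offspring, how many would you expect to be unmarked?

Cross: V/v × V/v
Allele dominance: V > v^f > v^b > v
Offspring genotypes: 1 V/V, 2 V/v, 1 v/v
Phenotype counts: 3 solid, 1 unmarked
unmarked: 1 out of 4 → fraction 1/4
Expected count = 1/4 × 116 = 29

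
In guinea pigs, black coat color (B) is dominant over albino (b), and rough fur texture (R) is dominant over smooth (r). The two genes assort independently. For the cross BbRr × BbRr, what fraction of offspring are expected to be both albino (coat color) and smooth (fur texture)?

Dihybrid cross BbRr × BbRr — consider each gene separately:
coat color: Bb × Bb → 1 BB, 2 Bb, 1 bb → 3 B_ : 1 bb (out of 4)
fur texture: Rr × Rr → 1 RR, 2 Rr, 1 rr → 3 R_ : 1 rr (out of 4)
Looking for: albino (bb) and smooth (rr)
P(albino) = 1/4, P(smooth) = 1/4
P(both) = 1/4 × 1/4 = 1/16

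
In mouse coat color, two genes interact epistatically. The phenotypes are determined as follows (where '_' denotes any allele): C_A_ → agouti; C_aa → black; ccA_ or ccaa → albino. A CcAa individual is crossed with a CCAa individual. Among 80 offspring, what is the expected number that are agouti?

Cross: CcAa × CCAa — consider each gene separately:
C gene: Cc × CC → 2 CC, 2 Cc → 4 C_ (out of 4)
A gene: Aa × Aa → 1 AA, 2 Aa, 1 aa → 3 A_ : 1 aa (out of 4)
Genotype classes (out of 4 × 4 = 16): C_A_ = 4×3 = 12; C_aa = 4×1 = 4
Apply the phenotype rules: C_A_ (12) → agouti; C_aa (4) → black
Phenotype counts (out of 16): 12 agouti, 4 black
agouti: 12 out of 16 → fraction 3/4
Expected count = 3/4 × 80 = 60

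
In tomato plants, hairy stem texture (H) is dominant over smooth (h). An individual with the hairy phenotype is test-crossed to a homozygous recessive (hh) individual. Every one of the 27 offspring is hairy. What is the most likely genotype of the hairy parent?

Test cross: ? × hh
All offspring are hairy.
If the unknown parent were heterozygous (Hh), about half of 27 offspring would be smooth; none are. The unknown parent is most likely homozygous dominant (HH).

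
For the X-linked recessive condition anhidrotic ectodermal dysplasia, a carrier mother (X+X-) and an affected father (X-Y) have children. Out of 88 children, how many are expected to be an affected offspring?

Cross: X+X- × X-Y
Offspring: 1 X+X-, 1 X+Y, 1 X-X-, 1 X-Y
Probability of an affected offspring: 2/4 = 1/2
Expected count = 1/2 × 88 = 44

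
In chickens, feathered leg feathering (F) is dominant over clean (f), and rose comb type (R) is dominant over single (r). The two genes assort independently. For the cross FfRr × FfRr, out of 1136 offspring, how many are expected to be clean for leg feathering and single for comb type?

Dihybrid cross FfRr × FfRr — consider each gene separately:
leg feathering: Ff × Ff → 1 FF, 2 Ff, 1 ff → 3 F_ : 1 ff (out of 4)
comb type: Rr × Rr → 1 RR, 2 Rr, 1 rr → 3 R_ : 1 rr (out of 4)
Looking for: clean (ff) and single (rr)
P(clean) = 1/4, P(single) = 1/4
P(both) = 1/4 × 1/4 = 1/16
Expected count = 1/16 × 1136 = 71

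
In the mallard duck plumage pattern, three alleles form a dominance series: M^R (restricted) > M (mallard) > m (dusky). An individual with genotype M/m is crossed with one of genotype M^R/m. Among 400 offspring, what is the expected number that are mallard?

Cross: M/m × M^R/m
Allele dominance: M^R > M > m
Offspring genotypes: 1 M^R/M, 1 M/m, 1 M^R/m, 1 m/m
Phenotype counts: 2 restricted, 1 mallard, 1 dusky
mallard: 1 out of 4 → fraction 1/4
Expected count = 1/4 × 400 = 100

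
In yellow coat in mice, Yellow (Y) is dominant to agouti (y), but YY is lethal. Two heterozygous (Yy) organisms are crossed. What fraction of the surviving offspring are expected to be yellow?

Cross: Yy × Yy
Punnett square offspring (before lethality): 1 YY, 2 Yy, 1 yy
The YY genotype is lethal (embryos die); surviving offspring: 2 Yy, 1 yy
yellow: 2 out of 3
Probability: 2/3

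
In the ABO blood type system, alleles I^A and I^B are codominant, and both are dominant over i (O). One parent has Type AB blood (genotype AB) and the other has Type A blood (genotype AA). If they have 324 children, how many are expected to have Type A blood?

Cross: AB × AA
Possible offspring genotypes: 2 AA, 2 AB
Blood type counts: 2 Type A, 2 Type AB
Probability of Type A: 2/4 = 1/2
Expected count = 1/2 × 324 = 162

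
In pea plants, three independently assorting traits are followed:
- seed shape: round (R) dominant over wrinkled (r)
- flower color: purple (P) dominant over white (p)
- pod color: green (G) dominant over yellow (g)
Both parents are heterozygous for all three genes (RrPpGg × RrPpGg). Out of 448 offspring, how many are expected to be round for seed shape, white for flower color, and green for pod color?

Trihybrid cross: RrPpGg × RrPpGg
Each trait segregates independently with a 3:1 phenotypic ratio, so each gene contributes 3/4 (dominant) or 1/4 (recessive).
Target: round (seed shape), white (flower color), green (pod color)
Probability = product of independent per-trait probabilities
= 3/4 × 1/4 × 3/4 = 9/64
Expected count = 9/64 × 448 = 63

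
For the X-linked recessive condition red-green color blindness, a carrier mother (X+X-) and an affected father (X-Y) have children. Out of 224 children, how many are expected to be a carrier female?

Cross: X+X- × X-Y
Offspring: 1 X+X-, 1 X+Y, 1 X-X-, 1 X-Y
Probability of a carrier female: 1/4
Expected count = 1/4 × 224 = 56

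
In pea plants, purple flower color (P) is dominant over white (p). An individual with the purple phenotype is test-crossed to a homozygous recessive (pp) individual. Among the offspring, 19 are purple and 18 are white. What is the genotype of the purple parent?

Test cross: ? × pp
Offspring: 19 purple, 18 white — approximately 1:1.
A 1:1 ratio in a test cross indicates the unknown parent is heterozygous (Pp).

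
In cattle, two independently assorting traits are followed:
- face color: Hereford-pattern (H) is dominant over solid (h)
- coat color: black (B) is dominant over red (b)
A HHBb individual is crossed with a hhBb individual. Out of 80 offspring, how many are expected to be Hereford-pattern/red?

Dihybrid cross HHBb × hhBb — consider each gene separately:
face color: HH × hh → 4 Hh → 4 H_ (out of 4)
coat color: Bb × Bb → 1 BB, 2 Bb, 1 bb → 3 B_ : 1 bb (out of 4)
Combine (counts out of 4 × 4 = 16): Hereford-pattern/black (H_B_) = 4×3 = 12; Hereford-pattern/red (H_bb) = 4×1 = 4
Phenotype counts (out of 16): 12 Hereford-pattern/black, 4 Hereford-pattern/red
Hereford-pattern/red: 4 out of 16 → fraction 1/4
Expected count = 1/4 × 80 = 20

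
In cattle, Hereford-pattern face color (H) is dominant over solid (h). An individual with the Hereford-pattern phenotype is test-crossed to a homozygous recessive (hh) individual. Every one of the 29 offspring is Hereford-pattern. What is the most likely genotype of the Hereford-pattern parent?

Test cross: ? × hh
All offspring are Hereford-pattern.
If the unknown parent were heterozygous (Hh), about half of 29 offspring would be solid; none are. The unknown parent is most likely homozygous dominant (HH).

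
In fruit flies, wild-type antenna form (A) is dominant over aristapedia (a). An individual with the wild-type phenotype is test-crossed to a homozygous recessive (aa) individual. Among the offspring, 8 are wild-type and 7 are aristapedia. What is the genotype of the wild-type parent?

Test cross: ? × aa
Offspring: 8 wild-type, 7 aristapedia — approximately 1:1.
A 1:1 ratio in a test cross indicates the unknown parent is heterozygous (Aa).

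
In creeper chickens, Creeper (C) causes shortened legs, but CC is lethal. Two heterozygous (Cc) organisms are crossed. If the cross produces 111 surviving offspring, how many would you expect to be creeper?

Cross: Cc × Cc
Punnett square offspring (before lethality): 1 CC, 2 Cc, 1 cc
The CC genotype is lethal (embryos die); surviving offspring: 2 Cc, 1 cc
creeper: 2 out of 3 → fraction 2/3
Expected count = 2/3 × 111 = 74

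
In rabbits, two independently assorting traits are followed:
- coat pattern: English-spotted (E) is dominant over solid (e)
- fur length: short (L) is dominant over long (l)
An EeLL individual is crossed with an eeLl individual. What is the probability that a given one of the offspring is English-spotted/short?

Dihybrid cross EeLL × eeLl — consider each gene separately:
coat pattern: Ee × ee → 2 Ee, 2 ee → 2 E_ : 2 ee (out of 4)
fur length: LL × Ll → 2 LL, 2 Ll → 4 L_ (out of 4)
Combine (counts out of 4 × 4 = 16): English-spotted/short (E_L_) = 2×4 = 8; solid/short (eeL_) = 2×4 = 8
Phenotype counts (out of 16): 8 English-spotted/short, 8 solid/short
English-spotted/short: 8 out of 16
Probability: 8/16 = 1/2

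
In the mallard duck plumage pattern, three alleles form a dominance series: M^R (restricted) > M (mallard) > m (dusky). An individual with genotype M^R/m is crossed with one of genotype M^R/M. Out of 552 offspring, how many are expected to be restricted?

Cross: M^R/m × M^R/M
Allele dominance: M^R > M > m
Offspring genotypes: 1 M^R/M^R, 1 M^R/M, 1 M^R/m, 1 M/m
Phenotype counts: 3 restricted, 1 mallard
restricted: 3 out of 4 → fraction 3/4
Expected count = 3/4 × 552 = 414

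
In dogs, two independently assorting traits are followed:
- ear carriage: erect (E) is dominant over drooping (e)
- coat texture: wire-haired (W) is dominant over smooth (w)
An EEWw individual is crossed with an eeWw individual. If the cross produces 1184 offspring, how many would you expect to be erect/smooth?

Dihybrid cross EEWw × eeWw — consider each gene separately:
ear carriage: EE × ee → 4 Ee → 4 E_ (out of 4)
coat texture: Ww × Ww → 1 WW, 2 Ww, 1 ww → 3 W_ : 1 ww (out of 4)
Combine (counts out of 4 × 4 = 16): erect/wire-haired (E_W_) = 4×3 = 12; erect/smooth (E_ww) = 4×1 = 4
Phenotype counts (out of 16): 12 erect/wire-haired, 4 erect/smooth
erect/smooth: 4 out of 16 → fraction 1/4
Expected count = 1/4 × 1184 = 296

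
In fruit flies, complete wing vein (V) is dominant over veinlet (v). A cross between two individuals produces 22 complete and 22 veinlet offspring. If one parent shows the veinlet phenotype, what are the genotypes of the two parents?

Observed offspring: 22 complete, 22 veinlet
The observed ratio simplifies to 1:1. One parent shows veinlet, so its genotype must be vv. A 1:1 offspring split requires the other parent to be heterozygous (Vv).
Parent genotypes: vv × Vv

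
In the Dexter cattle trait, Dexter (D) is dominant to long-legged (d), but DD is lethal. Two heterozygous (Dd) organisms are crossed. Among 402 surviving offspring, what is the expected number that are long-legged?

Cross: Dd × Dd
Punnett square offspring (before lethality): 1 DD, 2 Dd, 1 dd
The DD genotype is lethal (embryos die); surviving offspring: 2 Dd, 1 dd
long-legged: 1 out of 3 → fraction 1/3
Expected count = 1/3 × 402 = 134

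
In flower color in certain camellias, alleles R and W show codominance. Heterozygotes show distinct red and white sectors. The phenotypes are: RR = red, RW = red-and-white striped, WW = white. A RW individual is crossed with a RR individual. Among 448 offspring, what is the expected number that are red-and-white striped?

Punnett square for RW × RR:
Offspring genotypes: 2 RR, 2 RW
Phenotype counts: 2 red, 2 red-and-white striped
red-and-white striped: 2 out of 4 → fraction 1/2
Expected count = 1/2 × 448 = 224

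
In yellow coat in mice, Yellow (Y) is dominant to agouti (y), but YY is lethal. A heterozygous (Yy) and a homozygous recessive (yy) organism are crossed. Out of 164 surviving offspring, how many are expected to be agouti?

Cross: Yy × yy
Punnett square offspring (before lethality): 2 Yy, 2 yy
No YY offspring are produced in this cross.
agouti: 2 out of 4 → fraction 1/2
Expected count = 1/2 × 164 = 82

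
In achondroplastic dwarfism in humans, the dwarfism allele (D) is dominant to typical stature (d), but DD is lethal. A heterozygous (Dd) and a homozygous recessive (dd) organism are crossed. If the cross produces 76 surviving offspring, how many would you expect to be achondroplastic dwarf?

Cross: Dd × dd
Punnett square offspring (before lethality): 2 Dd, 2 dd
No DD offspring are produced in this cross.
achondroplastic dwarf: 2 out of 4 → fraction 1/2
Expected count = 1/2 × 76 = 38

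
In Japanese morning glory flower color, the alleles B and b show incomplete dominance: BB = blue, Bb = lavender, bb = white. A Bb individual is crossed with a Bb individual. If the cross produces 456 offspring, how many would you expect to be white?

Punnett square for Bb × Bb:
Offspring genotypes: 1 BB, 2 Bb, 1 bb
Phenotype counts: 1 blue, 2 lavender, 1 white
white: 1 out of 4 → fraction 1/4
Expected count = 1/4 × 456 = 114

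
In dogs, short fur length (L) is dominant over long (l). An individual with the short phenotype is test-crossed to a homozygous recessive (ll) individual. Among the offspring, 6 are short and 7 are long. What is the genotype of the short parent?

Test cross: ? × ll
Offspring: 6 short, 7 long — approximately 1:1.
A 1:1 ratio in a test cross indicates the unknown parent is heterozygous (Ll).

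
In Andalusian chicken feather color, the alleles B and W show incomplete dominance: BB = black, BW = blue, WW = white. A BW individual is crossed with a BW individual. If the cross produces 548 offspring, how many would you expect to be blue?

Punnett square for BW × BW:
Offspring genotypes: 1 BB, 2 BW, 1 WW
Phenotype counts: 1 black, 2 blue, 1 white
blue: 2 out of 4 → fraction 1/2
Expected count = 1/2 × 548 = 274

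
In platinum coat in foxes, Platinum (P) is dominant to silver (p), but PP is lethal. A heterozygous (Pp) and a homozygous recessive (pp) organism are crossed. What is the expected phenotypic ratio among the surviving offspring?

Cross: Pp × pp
Punnett square offspring (before lethality): 2 Pp, 2 pp
No PP offspring are produced in this cross.
Ratio: 1 platinum : 1 silver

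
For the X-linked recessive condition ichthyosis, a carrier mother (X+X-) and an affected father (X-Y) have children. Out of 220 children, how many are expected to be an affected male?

Cross: X+X- × X-Y
Offspring: 1 X+X-, 1 X+Y, 1 X-X-, 1 X-Y
Probability of an affected male: 1/4
Expected count = 1/4 × 220 = 55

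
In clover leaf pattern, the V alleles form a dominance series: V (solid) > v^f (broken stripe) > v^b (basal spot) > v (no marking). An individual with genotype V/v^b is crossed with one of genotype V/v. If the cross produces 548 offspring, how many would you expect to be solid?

Cross: V/v^b × V/v
Allele dominance: V > v^f > v^b > v
Offspring genotypes: 1 V/V, 1 V/v, 1 V/v^b, 1 v^b/v
Phenotype counts: 3 solid, 1 basal spot
solid: 3 out of 4 → fraction 3/4
Expected count = 3/4 × 548 = 411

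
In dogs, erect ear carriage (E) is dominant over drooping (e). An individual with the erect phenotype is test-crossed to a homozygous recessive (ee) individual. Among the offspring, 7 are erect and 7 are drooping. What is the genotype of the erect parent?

Test cross: ? × ee
Offspring: 7 erect, 7 drooping — approximately 1:1.
A 1:1 ratio in a test cross indicates the unknown parent is heterozygous (Ee).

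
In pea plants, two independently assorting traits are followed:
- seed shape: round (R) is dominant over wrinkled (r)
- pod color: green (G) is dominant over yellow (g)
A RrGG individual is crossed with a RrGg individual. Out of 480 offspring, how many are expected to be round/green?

Dihybrid cross RrGG × RrGg — consider each gene separately:
seed shape: Rr × Rr → 1 RR, 2 Rr, 1 rr → 3 R_ : 1 rr (out of 4)
pod color: GG × Gg → 2 GG, 2 Gg → 4 G_ (out of 4)
Combine (counts out of 4 × 4 = 16): round/green (R_G_) = 3×4 = 12; wrinkled/green (rrG_) = 1×4 = 4
Phenotype counts (out of 16): 12 round/green, 4 wrinkled/green
round/green: 12 out of 16 → fraction 3/4
Expected count = 3/4 × 480 = 360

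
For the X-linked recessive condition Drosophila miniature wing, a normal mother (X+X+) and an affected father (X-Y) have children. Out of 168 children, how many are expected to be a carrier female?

Cross: X+X+ × X-Y
Offspring: 2 X+X-, 2 X+Y
Probability of a carrier female: 2/4 = 1/2
Expected count = 1/2 × 168 = 84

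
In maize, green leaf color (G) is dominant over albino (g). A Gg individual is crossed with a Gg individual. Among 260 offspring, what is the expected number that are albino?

Punnett square for Gg × Gg:
Offspring genotypes: 1 GG, 2 Gg, 1 gg
green: 3, albino: 1
albino: 1 out of 4 → fraction 1/4
Expected count = 1/4 × 260 = 65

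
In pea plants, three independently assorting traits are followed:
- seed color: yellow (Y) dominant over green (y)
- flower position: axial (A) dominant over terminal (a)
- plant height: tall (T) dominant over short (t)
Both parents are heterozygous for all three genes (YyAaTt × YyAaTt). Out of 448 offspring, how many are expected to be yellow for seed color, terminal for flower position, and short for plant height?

Trihybrid cross: YyAaTt × YyAaTt
Each trait segregates independently with a 3:1 phenotypic ratio, so each gene contributes 3/4 (dominant) or 1/4 (recessive).
Target: yellow (seed color), terminal (flower position), short (plant height)
Probability = product of independent per-trait probabilities
= 3/4 × 1/4 × 1/4 = 3/64
Expected count = 3/64 × 448 = 21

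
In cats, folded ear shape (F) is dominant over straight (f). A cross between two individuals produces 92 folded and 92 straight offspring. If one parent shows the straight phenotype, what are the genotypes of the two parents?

Observed offspring: 92 folded, 92 straight
The observed ratio simplifies to 1:1. One parent shows straight, so its genotype must be ff. A 1:1 offspring split requires the other parent to be heterozygous (Ff).
Parent genotypes: ff × Ff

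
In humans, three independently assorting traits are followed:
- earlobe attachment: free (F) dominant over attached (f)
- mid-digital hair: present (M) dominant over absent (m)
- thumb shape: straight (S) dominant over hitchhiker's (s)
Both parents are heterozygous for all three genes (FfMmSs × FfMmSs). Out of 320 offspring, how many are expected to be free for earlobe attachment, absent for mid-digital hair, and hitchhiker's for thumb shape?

Trihybrid cross: FfMmSs × FfMmSs
Each trait segregates independently with a 3:1 phenotypic ratio, so each gene contributes 3/4 (dominant) or 1/4 (recessive).
Target: free (earlobe attachment), absent (mid-digital hair), hitchhiker's (thumb shape)
Probability = product of independent per-trait probabilities
= 3/4 × 1/4 × 1/4 = 3/64
Expected count = 3/64 × 320 = 15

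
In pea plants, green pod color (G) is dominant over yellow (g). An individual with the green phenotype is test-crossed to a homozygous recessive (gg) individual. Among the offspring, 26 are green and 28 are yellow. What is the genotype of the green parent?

Test cross: ? × gg
Offspring: 26 green, 28 yellow — approximately 1:1.
A 1:1 ratio in a test cross indicates the unknown parent is heterozygous (Gg).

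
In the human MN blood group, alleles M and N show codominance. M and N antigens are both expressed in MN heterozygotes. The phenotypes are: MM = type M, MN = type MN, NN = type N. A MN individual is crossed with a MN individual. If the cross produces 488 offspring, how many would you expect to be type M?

Punnett square for MN × MN:
Offspring genotypes: 1 MM, 2 MN, 1 NN
Phenotype counts: 1 type M, 2 type MN, 1 type N
type M: 1 out of 4 → fraction 1/4
Expected count = 1/4 × 488 = 122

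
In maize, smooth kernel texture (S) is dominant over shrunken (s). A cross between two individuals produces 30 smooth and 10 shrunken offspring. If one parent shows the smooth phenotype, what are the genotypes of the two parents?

Observed offspring: 30 smooth, 10 shrunken
The observed ratio simplifies to 3:1. Shrunken (ss) offspring appear, so each parent must contribute one s allele. The parent stated to show smooth carries S, so it is Ss. The other parent is then either Ss or ss: Ss × ss would give a 1:1 split, whereas Ss × Ss gives 3:1 — matching the data. So both parents are heterozygous (Ss × Ss).
Parent genotypes: Ss × Ss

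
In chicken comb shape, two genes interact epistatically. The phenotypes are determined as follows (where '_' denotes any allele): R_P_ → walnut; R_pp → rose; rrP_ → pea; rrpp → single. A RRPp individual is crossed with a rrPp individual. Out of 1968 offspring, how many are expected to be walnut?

Cross: RRPp × rrPp — consider each gene separately:
R gene: RR × rr → 4 Rr → 4 R_ (out of 4)
P gene: Pp × Pp → 1 PP, 2 Pp, 1 pp → 3 P_ : 1 pp (out of 4)
Genotype classes (out of 4 × 4 = 16): R_P_ = 4×3 = 12; R_pp = 4×1 = 4
Apply the phenotype rules: R_P_ (12) → walnut; R_pp (4) → rose
Phenotype counts (out of 16): 12 walnut, 4 rose
walnut: 12 out of 16 → fraction 3/4
Expected count = 3/4 × 1968 = 1476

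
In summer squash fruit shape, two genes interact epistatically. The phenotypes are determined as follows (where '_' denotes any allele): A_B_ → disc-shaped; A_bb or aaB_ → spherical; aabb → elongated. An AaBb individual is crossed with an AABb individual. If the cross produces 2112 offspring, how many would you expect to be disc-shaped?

Cross: AaBb × AABb — consider each gene separately:
A gene: Aa × AA → 2 AA, 2 Aa → 4 A_ (out of 4)
B gene: Bb × Bb → 1 BB, 2 Bb, 1 bb → 3 B_ : 1 bb (out of 4)
Genotype classes (out of 4 × 4 = 16): A_B_ = 4×3 = 12; A_bb = 4×1 = 4
Apply the phenotype rules: A_B_ (12) → disc-shaped; A_bb (4) → spherical
Phenotype counts (out of 16): 12 disc-shaped, 4 spherical
disc-shaped: 12 out of 16 → fraction 3/4
Expected count = 3/4 × 2112 = 1584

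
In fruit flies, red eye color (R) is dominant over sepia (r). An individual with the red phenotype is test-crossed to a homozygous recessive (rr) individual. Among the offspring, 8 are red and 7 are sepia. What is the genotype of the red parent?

Test cross: ? × rr
Offspring: 8 red, 7 sepia — approximately 1:1.
A 1:1 ratio in a test cross indicates the unknown parent is heterozygous (Rr).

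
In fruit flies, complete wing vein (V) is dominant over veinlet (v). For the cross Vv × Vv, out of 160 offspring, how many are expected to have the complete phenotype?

Punnett square for Vv × Vv:
Offspring genotypes: 1 VV, 2 Vv, 1 vv
Total offspring: 4
Count with target: 3
Probability: 3/4
Expected count = 3/4 × 160 = 120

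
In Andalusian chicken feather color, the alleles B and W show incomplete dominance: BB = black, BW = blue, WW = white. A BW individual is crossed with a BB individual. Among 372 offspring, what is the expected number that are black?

Punnett square for BW × BB:
Offspring genotypes: 2 BB, 2 BW
Phenotype counts: 2 black, 2 blue
black: 2 out of 4 → fraction 1/2
Expected count = 1/2 × 372 = 186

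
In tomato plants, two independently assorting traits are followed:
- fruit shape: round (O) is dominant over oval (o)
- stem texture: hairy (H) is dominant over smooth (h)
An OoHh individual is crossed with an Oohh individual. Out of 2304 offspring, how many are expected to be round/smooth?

Dihybrid cross OoHh × Oohh — consider each gene separately:
fruit shape: Oo × Oo → 1 OO, 2 Oo, 1 oo → 3 O_ : 1 oo (out of 4)
stem texture: Hh × hh → 2 Hh, 2 hh → 2 H_ : 2 hh (out of 4)
Combine (counts out of 4 × 4 = 16): round/hairy (O_H_) = 3×2 = 6; round/smooth (O_hh) = 3×2 = 6; oval/hairy (ooH_) = 1×2 = 2; oval/smooth (oohh) = 1×2 = 2
Phenotype counts (out of 16): 6 round/hairy, 6 round/smooth, 2 oval/hairy, 2 oval/smooth
round/smooth: 6 out of 16 → fraction 3/8
Expected count = 3/8 × 2304 = 864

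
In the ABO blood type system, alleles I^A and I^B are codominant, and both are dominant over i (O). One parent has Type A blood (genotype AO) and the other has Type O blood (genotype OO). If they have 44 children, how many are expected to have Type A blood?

Cross: AO × OO
Possible offspring genotypes: 2 AO, 2 OO
Blood type counts: 2 Type A, 2 Type O
Probability of Type A: 2/4 = 1/2
Expected count = 1/2 × 44 = 22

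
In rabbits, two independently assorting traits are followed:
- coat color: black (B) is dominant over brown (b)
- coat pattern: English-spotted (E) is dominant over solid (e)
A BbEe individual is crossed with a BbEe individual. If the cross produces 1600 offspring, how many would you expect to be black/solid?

Dihybrid cross BbEe × BbEe — consider each gene separately:
coat color: Bb × Bb → 1 BB, 2 Bb, 1 bb → 3 B_ : 1 bb (out of 4)
coat pattern: Ee × Ee → 1 EE, 2 Ee, 1 ee → 3 E_ : 1 ee (out of 4)
Combine (counts out of 4 × 4 = 16): black/English-spotted (B_E_) = 3×3 = 9; black/solid (B_ee) = 3×1 = 3; brown/English-spotted (bbE_) = 1×3 = 3; brown/solid (bbee) = 1×1 = 1
Phenotype counts (out of 16): 9 black/English-spotted, 3 black/solid, 3 brown/English-spotted, 1 brown/solid
black/solid: 3 out of 16 → fraction 3/16
Expected count = 3/16 × 1600 = 300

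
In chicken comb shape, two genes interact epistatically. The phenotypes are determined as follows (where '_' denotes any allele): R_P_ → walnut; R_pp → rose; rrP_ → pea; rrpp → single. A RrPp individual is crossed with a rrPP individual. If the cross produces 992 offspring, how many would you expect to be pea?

Cross: RrPp × rrPP — consider each gene separately:
R gene: Rr × rr → 2 Rr, 2 rr → 2 R_ : 2 rr (out of 4)
P gene: Pp × PP → 2 PP, 2 Pp → 4 P_ (out of 4)
Genotype classes (out of 4 × 4 = 16): R_P_ = 2×4 = 8; rrP_ = 2×4 = 8
Apply the phenotype rules: R_P_ (8) → walnut; rrP_ (8) → pea
Phenotype counts (out of 16): 8 walnut, 8 pea
pea: 8 out of 16 → fraction 1/2
Expected count = 1/2 × 992 = 496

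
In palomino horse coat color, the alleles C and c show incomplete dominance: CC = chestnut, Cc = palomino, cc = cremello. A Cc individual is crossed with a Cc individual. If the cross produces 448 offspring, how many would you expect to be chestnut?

Punnett square for Cc × Cc:
Offspring genotypes: 1 CC, 2 Cc, 1 cc
Phenotype counts: 1 chestnut, 2 palomino, 1 cremello
chestnut: 1 out of 4 → fraction 1/4
Expected count = 1/4 × 448 = 112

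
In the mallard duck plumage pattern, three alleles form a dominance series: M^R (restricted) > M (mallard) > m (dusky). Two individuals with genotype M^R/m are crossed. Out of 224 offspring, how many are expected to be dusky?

Cross: M^R/m × M^R/m
Allele dominance: M^R > M > m
Offspring genotypes: 1 M^R/M^R, 2 M^R/m, 1 m/m
Phenotype counts: 3 restricted, 1 dusky
dusky: 1 out of 4 → fraction 1/4
Expected count = 1/4 × 224 = 56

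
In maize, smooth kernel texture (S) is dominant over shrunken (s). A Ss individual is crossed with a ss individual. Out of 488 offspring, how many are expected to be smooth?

Punnett square for Ss × ss:
Offspring genotypes: 2 Ss, 2 ss
smooth: 2, shrunken: 2
smooth: 2 out of 4 → fraction 1/2
Expected count = 1/2 × 488 = 244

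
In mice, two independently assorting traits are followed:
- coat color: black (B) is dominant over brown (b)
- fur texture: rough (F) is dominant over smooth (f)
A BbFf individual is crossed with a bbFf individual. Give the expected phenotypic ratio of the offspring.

Dihybrid cross BbFf × bbFf — consider each gene separately:
coat color: Bb × bb → 2 Bb, 2 bb → 2 B_ : 2 bb (out of 4)
fur texture: Ff × Ff → 1 FF, 2 Ff, 1 ff → 3 F_ : 1 ff (out of 4)
Combine (counts out of 4 × 4 = 16): black/rough (B_F_) = 2×3 = 6; black/smooth (B_ff) = 2×1 = 2; brown/rough (bbF_) = 2×3 = 6; brown/smooth (bbff) = 2×1 = 2
Phenotype counts (out of 16): 6 black/rough, 2 black/smooth, 6 brown/rough, 2 brown/smooth
Ratio: 3 black/rough : 1 black/smooth : 3 brown/rough : 1 brown/smooth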